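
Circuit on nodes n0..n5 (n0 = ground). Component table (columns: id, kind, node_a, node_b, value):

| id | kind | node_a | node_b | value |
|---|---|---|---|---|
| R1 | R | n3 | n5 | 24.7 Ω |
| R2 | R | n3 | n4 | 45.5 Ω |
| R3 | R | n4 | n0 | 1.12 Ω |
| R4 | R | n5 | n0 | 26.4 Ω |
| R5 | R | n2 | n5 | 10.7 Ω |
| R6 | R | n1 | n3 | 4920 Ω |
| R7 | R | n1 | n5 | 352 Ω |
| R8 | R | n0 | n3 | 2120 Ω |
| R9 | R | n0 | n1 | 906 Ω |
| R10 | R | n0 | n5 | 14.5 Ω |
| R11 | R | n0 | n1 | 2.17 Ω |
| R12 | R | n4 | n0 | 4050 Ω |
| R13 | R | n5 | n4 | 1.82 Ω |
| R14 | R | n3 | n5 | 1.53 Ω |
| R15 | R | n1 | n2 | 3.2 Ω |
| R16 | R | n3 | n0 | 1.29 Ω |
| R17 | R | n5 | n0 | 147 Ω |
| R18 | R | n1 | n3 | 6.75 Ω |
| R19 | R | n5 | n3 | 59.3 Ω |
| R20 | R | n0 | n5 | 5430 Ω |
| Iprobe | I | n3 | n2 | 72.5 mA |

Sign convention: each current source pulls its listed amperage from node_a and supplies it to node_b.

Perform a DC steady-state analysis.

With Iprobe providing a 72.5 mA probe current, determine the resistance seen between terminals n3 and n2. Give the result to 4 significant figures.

MNA unknowns: 5 node voltages V₁..V_5
R1: Y=0.04049 on G[3,5]
R2: Y=0.02198 on G[3,4]
R3: Y=0.8929 on G[4,0]
R4: Y=0.03788 on G[5,0]
R5: Y=0.09346 on G[2,5]
R6: Y=0.0002033 on G[1,3]
R7: Y=0.002841 on G[1,5]
R8: Y=0.0004717 on G[0,3]
R9: Y=0.001104 on G[0,1]
R10: Y=0.06897 on G[0,5]
R11: Y=0.4608 on G[0,1]
R12: Y=0.0002469 on G[4,0]
R13: Y=0.5495 on G[5,4]
R14: Y=0.6536 on G[3,5]
R15: Y=0.3125 on G[1,2]
R16: Y=0.7752 on G[3,0]
R17: Y=0.006803 on G[5,0]
R18: Y=0.1481 on G[1,3]
R19: Y=0.01686 on G[5,3]
R20: Y=0.0001842 on G[0,5]
Iprobe: z[3]−=0.0725, z[2]+=0.0725
solve → V1=0.07236, V2=0.2331, V3=-0.03948, V4=-0.002492, V5=-0.005063

R_eq = 3.760 Ω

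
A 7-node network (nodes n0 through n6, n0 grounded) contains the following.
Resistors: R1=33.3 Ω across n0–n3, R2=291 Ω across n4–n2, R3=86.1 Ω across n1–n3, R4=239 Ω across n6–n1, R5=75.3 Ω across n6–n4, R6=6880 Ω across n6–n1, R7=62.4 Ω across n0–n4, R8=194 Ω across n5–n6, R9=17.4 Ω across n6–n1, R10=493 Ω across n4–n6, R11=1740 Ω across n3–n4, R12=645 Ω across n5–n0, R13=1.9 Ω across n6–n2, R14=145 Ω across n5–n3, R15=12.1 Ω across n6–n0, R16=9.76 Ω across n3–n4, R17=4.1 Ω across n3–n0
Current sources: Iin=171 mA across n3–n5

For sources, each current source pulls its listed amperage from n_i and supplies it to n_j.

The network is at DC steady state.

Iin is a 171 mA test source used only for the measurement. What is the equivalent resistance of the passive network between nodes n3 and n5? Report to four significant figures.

Apply KCL at each of the 6 non-ground nodes and solve the resulting linear system.
Node n1: branches {R3, R4, R6, R9} → V_1 = 0.4077
Node n2: branches {R2, R13} → V_2 = 0.5225
Node n3: branches {R1, R3, R11, R14, R16, R17, Iin} → V_3 = -0.2249
Node n4: branches {R2, R5, R7, R10, R11, R16} → V_4 = -0.09659
Node n5: branches {R8, R12, R14, Iin} → V_5 = 12.66
Node n6: branches {R4, R5, R6, R8, R9, R10, R13, R15} → V_6 = 0.5266

R_eq = 75.34 Ω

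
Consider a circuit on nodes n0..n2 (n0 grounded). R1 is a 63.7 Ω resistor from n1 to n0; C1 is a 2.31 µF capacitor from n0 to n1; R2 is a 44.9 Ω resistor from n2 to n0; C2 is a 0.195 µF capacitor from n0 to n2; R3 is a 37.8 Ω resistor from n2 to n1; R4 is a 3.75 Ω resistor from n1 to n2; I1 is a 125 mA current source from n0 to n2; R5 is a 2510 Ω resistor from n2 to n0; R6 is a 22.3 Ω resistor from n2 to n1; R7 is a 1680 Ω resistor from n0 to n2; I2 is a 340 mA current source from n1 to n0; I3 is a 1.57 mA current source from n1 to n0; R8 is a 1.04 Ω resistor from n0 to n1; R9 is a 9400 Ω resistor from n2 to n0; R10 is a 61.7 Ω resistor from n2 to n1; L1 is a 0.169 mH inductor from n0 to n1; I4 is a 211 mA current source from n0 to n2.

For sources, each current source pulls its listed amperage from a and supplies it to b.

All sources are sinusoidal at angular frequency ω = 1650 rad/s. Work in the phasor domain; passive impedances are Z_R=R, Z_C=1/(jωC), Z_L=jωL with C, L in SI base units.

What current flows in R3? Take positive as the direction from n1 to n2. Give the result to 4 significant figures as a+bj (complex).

-0.02355+8.808e-06j A

Element admittances at ω=1650 rad/s:
  Y(R1) = 0.01570+0.000j S between n1,n0
  Y(C1) = 0.000+0.003811j S between n0,n1
  Y(R2) = 0.02227+0.000j S between n2,n0
  Y(C2) = 0.000+0.0003218j S between n0,n2
  Y(R3) = 0.02646+0.000j S between n2,n1
  Y(R4) = 0.2667+0.000j S between n1,n2
  I1: injects 0.125 A into n2 (from n0)
  Y(R5) = 0.0003984+0.000j S between n2,n0
  Y(R6) = 0.04484+0.000j S between n2,n1
  Y(R7) = 0.0005952+0.000j S between n0,n2
  I2: injects 0.34 A into n0 (from n1)
  I3: injects 0.00157 A into n0 (from n1)
  Y(R8) = 0.9615+0.000j S between n0,n1
  Y(R9) = 0.0001064+0.000j S between n2,n0
  Y(R10) = 0.01621+0.000j S between n2,n1
  Y(L1) = 0.000-3.586j S between n0,n1
  I4: injects 0.211 A into n2 (from n0)
Assemble and solve the 2×2 MNA system:
  V(n1)=-0.001836-0.006850j  V(n2)=0.8882-0.007183j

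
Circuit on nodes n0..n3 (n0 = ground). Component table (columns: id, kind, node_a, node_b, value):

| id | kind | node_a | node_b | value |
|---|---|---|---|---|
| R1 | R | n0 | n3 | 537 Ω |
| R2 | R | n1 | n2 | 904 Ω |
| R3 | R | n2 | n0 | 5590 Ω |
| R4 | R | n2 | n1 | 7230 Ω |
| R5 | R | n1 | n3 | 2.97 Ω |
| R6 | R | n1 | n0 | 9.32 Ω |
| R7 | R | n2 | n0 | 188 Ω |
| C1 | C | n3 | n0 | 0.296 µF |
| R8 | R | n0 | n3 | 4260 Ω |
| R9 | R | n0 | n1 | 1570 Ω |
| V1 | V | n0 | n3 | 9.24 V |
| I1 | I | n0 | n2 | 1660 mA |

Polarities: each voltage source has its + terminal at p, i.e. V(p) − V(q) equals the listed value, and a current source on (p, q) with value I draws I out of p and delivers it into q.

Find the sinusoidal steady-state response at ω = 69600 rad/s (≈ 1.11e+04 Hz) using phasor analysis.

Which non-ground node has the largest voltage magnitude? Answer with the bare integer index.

2

Apply KCL at each of the 3 non-ground nodes and solve the resulting linear system.
Node n1: branches {R2, R4, R5, R6, R9} → V_1 = -6.294+0.000j
Node n2: branches {R2, R3, R4, R7, I1} → V_2 = 245.0+0.000j
Node n3: branches {R1, R5, C1, R8, V1} → V_3 = -9.240+0.000j
Source currents: i(V1)=-1.011-0.1904j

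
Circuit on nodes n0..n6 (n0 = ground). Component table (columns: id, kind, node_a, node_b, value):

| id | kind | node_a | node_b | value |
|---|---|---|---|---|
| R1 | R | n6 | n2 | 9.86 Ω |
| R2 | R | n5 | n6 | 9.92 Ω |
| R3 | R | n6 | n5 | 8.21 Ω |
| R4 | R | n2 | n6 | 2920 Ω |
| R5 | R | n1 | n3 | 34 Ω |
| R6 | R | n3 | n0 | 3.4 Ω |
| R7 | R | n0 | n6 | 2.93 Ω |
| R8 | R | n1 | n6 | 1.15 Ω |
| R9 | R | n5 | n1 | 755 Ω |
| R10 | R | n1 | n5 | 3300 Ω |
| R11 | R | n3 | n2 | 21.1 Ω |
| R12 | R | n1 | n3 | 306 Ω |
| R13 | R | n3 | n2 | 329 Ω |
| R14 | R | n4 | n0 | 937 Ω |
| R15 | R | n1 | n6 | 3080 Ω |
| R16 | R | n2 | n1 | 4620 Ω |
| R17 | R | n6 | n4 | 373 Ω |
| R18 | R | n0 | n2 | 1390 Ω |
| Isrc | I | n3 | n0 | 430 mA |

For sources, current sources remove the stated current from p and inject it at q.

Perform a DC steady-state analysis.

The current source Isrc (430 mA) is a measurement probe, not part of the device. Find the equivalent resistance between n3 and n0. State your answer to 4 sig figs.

R_eq = 2.865 Ω

Apply KCL at each of the 6 non-ground nodes and solve the resulting linear system.
Node n1: branches {R5, R8, R9, R10, R12, R15, R16} → V_1 = -0.2342
Node n2: branches {R1, R4, R11, R13, R16, R18} → V_2 = -0.5368
Node n3: branches {R5, R6, R11, R12, R13, Isrc} → V_3 = -1.232
Node n4: branches {R14, R17} → V_4 = -0.1407
Node n5: branches {R2, R3, R9, R10} → V_5 = -0.1970
Node n6: branches {R1, R2, R3, R4, R7, R8, R15, R17} → V_6 = -0.1967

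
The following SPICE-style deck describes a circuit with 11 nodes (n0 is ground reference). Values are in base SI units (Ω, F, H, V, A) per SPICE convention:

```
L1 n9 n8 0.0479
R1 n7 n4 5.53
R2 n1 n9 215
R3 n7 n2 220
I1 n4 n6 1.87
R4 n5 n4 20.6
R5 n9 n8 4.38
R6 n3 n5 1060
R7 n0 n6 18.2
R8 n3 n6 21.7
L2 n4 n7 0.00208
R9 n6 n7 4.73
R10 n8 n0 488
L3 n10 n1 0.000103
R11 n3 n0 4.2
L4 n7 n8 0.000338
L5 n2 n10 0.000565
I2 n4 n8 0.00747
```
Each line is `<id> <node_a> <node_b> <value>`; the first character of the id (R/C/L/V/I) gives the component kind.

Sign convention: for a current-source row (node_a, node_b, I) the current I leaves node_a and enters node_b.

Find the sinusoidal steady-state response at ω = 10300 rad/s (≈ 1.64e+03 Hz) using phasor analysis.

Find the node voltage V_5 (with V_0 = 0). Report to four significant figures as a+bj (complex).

-17.66-2.404j V

Apply KCL at each of the 10 non-ground nodes and solve the resulting linear system.
Node n1: branches {R2, L3} → V_1 = -8.353+0.07027j
Node n2: branches {R3, L5} → V_2 = -8.352+0.07023j
Node n3: branches {R6, R8, R11} → V_3 = -0.004759-0.005079j
Node n4: branches {R1, I1, R4, L2, I2} → V_4 = -18.00-2.451j
Node n5: branches {R4, R6} → V_5 = -17.66-2.404j
Node n6: branches {I1, R7, R8, R9} → V_6 = 0.3321+0.01780j
Node n7: branches {R1, R3, L2, R9, L4} → V_7 = -8.353+0.02741j
Node n8: branches {L1, R5, R10, L4, I2} → V_8 = -8.352+0.1130j
Node n9: branches {L1, R2, R5} → V_9 = -8.352+0.1121j
Node n10: branches {L3, L5} → V_10 = -8.353+0.07027j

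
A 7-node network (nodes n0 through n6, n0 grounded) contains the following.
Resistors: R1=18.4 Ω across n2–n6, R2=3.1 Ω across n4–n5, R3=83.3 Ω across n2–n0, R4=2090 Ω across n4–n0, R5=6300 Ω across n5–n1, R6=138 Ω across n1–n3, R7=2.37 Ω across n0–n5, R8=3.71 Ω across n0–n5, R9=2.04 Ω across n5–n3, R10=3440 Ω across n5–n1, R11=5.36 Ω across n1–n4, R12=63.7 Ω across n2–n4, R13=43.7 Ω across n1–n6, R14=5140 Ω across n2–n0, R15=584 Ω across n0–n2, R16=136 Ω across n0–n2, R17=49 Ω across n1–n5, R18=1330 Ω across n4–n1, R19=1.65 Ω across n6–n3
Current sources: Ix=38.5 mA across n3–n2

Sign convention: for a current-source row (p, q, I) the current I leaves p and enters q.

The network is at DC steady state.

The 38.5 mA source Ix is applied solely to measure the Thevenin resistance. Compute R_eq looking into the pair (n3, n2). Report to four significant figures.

R_eq = 12.02 Ω

MNA unknowns: 6 node voltages V₁..V_6
R1: Y=0.05435 on G[2,6]
R2: Y=0.3226 on G[4,5]
R3: Y=0.01200 on G[2,0]
R4: Y=0.0004785 on G[4,0]
R5: Y=0.0001587 on G[5,1]
R6: Y=0.007246 on G[1,3]
R7: Y=0.4219 on G[0,5]
R8: Y=0.2695 on G[0,5]
R9: Y=0.4902 on G[5,3]
R10: Y=0.0002907 on G[5,1]
R11: Y=0.1866 on G[1,4]
R12: Y=0.01570 on G[2,4]
R13: Y=0.02288 on G[1,6]
R14: Y=0.0001946 on G[2,0]
R15: Y=0.001712 on G[0,2]
R16: Y=0.007353 on G[0,2]
R17: Y=0.02041 on G[1,5]
R18: Y=0.0007519 on G[4,1]
R19: Y=0.6061 on G[6,3]
Ix: z[3]−=0.0385, z[2]+=0.0385
solve → V1=0.0009404, V2=0.4194, V3=-0.04343, V4=0.004940, V5=-0.01290, V6=-0.005130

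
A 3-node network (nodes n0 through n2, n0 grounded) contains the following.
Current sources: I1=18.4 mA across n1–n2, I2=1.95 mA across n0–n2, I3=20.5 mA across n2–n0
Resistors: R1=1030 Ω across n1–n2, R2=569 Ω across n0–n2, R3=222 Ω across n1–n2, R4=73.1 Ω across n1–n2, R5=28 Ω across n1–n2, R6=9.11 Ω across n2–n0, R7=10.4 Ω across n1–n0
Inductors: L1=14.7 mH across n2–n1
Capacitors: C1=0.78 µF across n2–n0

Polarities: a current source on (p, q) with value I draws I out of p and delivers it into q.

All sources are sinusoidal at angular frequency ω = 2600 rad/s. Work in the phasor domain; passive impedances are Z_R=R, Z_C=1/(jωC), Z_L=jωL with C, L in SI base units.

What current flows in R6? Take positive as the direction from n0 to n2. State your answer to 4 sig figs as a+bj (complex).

Element admittances at ω=2600 rad/s:
  I1: injects 0.0184 A into n2 (from n1)
  Y(R1) = 0.0009709+0.000j S between n1,n2
  Y(L1) = 0.000-0.02616j S between n2,n1
  Y(C1) = 0.000+0.002028j S between n2,n0
  Y(R2) = 0.001757+0.000j S between n0,n2
  Y(R3) = 0.004505+0.000j S between n1,n2
  Y(R4) = 0.01368+0.000j S between n1,n2
  I2: injects 0.00195 A into n2 (from n0)
  Y(R5) = 0.03571+0.000j S between n1,n2
  Y(R6) = 0.1098+0.000j S between n2,n0
  Y(R7) = 0.09615+0.000j S between n1,n0
  I3: injects 0.0205 A into n0 (from n2)
Assemble and solve the 2×2 MNA system:
  V(n1)=-0.1359-0.01121j  V(n2)=-0.04900+0.01056j

0.005378-0.001159j A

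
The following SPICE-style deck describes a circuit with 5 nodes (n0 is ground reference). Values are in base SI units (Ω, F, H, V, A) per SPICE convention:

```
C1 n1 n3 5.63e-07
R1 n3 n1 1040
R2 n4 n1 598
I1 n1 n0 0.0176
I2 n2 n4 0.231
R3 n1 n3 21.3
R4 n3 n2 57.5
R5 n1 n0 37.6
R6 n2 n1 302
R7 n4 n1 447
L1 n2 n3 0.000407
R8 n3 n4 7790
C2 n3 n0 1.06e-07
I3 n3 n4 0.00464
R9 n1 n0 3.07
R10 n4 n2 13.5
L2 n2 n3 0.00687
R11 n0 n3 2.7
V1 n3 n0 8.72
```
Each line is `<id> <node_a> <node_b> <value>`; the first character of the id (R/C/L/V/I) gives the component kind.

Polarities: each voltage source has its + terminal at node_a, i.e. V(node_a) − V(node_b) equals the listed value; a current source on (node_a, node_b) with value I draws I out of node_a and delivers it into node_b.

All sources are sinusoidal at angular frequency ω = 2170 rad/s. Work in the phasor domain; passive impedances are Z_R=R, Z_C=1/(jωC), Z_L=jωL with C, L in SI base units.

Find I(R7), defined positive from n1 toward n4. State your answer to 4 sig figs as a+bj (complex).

Apply KCL at each of the 4 non-ground nodes and solve the resulting linear system.
Node n1: branches {C1, R1, R2, I1, R3, R5, R6, R7, R9} → V_1 = 1.162+0.02180j
Node n2: branches {I2, R4, R6, L1, R10, L2} → V_2 = 8.719-0.05049j
Node n3: branches {C1, R1, R3, R4, L1, R8, C2, I3, L2, R11, V1} → V_3 = 8.720+0.000j
Node n4: branches {R2, I2, R7, R8, I3, R10} → V_4 = 11.36-0.04679j
Source currents: i(V1)=-3.657-0.009687j

-0.02281+0.0001535j A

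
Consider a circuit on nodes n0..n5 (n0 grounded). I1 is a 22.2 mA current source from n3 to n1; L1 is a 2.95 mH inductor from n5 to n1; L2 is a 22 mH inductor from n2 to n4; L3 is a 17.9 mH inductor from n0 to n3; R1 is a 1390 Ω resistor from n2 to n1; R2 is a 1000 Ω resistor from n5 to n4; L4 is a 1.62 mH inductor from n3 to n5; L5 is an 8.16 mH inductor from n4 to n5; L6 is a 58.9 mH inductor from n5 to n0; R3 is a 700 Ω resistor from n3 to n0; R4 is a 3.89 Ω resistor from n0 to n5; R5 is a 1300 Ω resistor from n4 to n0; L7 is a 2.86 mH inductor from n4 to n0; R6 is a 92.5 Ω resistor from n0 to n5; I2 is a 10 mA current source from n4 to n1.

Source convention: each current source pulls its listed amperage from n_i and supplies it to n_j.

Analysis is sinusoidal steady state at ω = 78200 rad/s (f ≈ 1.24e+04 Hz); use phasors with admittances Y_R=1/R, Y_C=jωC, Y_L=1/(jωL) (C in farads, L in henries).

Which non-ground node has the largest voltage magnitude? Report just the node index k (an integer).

1

Element admittances at ω=78200 rad/s:
  I1: injects 0.0222 A into n1 (from n3)
  Y(L1) = 0.000-0.004335j S between n5,n1
  Y(L2) = 0.000-0.0005813j S between n2,n4
  Y(L3) = 0.000-0.0007144j S between n0,n3
  Y(R1) = 0.0007194+0.000j S between n2,n1
  Y(R2) = 0.001000+0.000j S between n5,n4
  Y(L4) = 0.000-0.007894j S between n3,n5
  Y(L5) = 0.000-0.001567j S between n4,n5
  Y(L6) = 0.000-0.0002171j S between n5,n0
  Y(R3) = 0.001429+0.000j S between n3,n0
  Y(R4) = 0.2571+0.000j S between n0,n5
  Y(R5) = 0.0007692+0.000j S between n4,n0
  Y(L7) = 0.000-0.004471j S between n4,n0
  Y(R6) = 0.01081+0.000j S between n0,n5
  I2: injects 0.01 A into n1 (from n4)
Assemble and solve the 5×5 MNA system:
  V(n1)=0.4490+6.740j  V(n2)=-3.733+4.196j  V(n3)=-0.3918-2.509j  V(n4)=-0.5844-0.9807j  V(n5)=0.02682+0.005419j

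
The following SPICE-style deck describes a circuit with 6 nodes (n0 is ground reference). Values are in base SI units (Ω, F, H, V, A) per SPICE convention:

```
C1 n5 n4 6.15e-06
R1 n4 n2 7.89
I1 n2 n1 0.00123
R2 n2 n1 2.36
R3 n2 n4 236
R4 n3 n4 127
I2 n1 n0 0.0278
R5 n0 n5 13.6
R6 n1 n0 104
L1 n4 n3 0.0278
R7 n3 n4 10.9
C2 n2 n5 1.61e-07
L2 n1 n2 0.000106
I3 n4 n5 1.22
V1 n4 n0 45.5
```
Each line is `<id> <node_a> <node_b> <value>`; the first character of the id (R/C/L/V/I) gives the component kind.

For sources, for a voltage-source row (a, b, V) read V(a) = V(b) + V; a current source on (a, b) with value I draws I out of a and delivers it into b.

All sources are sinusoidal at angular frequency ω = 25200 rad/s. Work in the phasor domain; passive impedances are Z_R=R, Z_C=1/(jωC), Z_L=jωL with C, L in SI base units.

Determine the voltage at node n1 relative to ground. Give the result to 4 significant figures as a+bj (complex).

Element admittances at ω=25200 rad/s:
  Y(C1) = 0.000+0.1550j S between n5,n4
  Y(R1) = 0.1267+0.000j S between n4,n2
  I1: injects 0.00123 A into n1 (from n2)
  Y(R2) = 0.4237+0.000j S between n2,n1
  Y(R3) = 0.004237+0.000j S between n2,n4
  Y(R4) = 0.007874+0.000j S between n3,n4
  I2: injects 0.0278 A into n0 (from n1)
  Y(R5) = 0.07353+0.000j S between n0,n5
  Y(R6) = 0.009615+0.000j S between n1,n0
  Y(L1) = 0.000-0.001427j S between n4,n3
  Y(R7) = 0.09174+0.000j S between n3,n4
  Y(C2) = 0.000+0.004057j S between n2,n5
  Y(L2) = 0.000-0.3744j S between n1,n2
  I3: injects 1.22 A into n5 (from n4)
  V1: constraint V(n4)−V(n0) = 45.5
Assemble and solve the 6×6 MNA system:
  V(n1)=41.34-0.5023j  V(n2)=41.91-0.01203j  V(n3)=45.50+0.000j  V(n4)=45.50+0.000j  V(n5)=40.33+10.98j
  i(V1)=-3.391-0.8023j

41.34-0.5023j V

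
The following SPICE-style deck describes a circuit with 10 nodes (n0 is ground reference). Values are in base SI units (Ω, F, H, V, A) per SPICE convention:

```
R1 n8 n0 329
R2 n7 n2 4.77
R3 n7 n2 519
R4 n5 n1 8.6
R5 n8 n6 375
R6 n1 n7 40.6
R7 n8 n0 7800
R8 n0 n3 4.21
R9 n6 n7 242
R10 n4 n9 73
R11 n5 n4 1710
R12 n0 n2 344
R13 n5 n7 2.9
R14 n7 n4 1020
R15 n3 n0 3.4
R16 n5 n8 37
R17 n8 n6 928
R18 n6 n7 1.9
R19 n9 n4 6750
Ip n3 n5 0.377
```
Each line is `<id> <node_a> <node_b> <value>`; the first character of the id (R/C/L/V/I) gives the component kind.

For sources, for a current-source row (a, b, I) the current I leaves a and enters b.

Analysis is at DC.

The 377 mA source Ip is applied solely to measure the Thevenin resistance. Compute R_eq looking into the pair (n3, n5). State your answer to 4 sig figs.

Apply KCL at each of the 9 non-ground nodes and solve the resulting linear system.
Node n1: branches {R4, R6} → V_1 = 65.91
Node n2: branches {R2, R3, R12} → V_2 = 64.55
Node n3: branches {R8, R15, Ip} → V_3 = -0.7091
Node n4: branches {R10, R11, R14, R19} → V_4 = 65.65
Node n5: branches {R4, R11, R13, R16, Ip} → V_5 = 66.01
Node n6: branches {R5, R9, R17, R18} → V_6 = 65.40
Node n7: branches {R2, R3, R6, R9, R13, R14, R18} → V_7 = 65.44
Node n8: branches {R1, R5, R7, R16, R17} → V_8 = 59.78
Node n9: branches {R10, R19} → V_9 = 65.65

R_eq = 177.0 Ω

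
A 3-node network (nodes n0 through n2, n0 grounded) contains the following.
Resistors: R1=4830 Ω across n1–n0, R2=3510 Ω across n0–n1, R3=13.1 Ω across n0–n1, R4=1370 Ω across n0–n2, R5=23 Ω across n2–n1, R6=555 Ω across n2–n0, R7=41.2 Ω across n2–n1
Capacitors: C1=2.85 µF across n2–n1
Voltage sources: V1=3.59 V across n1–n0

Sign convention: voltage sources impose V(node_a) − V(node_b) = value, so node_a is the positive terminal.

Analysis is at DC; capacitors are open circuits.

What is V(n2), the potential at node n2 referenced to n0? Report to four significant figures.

Element admittances at DC:
  Y(R1) = 0.0002070 S between n1,n0
  Y(R2) = 0.0002849 S between n0,n1
  Y(R3) = 0.07634 S between n0,n1
  Y(R4) = 0.0007299 S between n0,n2
  Y(R5) = 0.04348 S between n2,n1
  Y(R6) = 0.001802 S between n2,n0
  Y(C1) = 0.000 S between n2,n1
  Y(R7) = 0.02427 S between n2,n1
  V1: constraint V(n1)−V(n0) = 3.59
Assemble and solve the 3×3 MNA system:
  V(n1)=3.590  V(n2)=3.461
  i(V1)=-0.2846

3.461 V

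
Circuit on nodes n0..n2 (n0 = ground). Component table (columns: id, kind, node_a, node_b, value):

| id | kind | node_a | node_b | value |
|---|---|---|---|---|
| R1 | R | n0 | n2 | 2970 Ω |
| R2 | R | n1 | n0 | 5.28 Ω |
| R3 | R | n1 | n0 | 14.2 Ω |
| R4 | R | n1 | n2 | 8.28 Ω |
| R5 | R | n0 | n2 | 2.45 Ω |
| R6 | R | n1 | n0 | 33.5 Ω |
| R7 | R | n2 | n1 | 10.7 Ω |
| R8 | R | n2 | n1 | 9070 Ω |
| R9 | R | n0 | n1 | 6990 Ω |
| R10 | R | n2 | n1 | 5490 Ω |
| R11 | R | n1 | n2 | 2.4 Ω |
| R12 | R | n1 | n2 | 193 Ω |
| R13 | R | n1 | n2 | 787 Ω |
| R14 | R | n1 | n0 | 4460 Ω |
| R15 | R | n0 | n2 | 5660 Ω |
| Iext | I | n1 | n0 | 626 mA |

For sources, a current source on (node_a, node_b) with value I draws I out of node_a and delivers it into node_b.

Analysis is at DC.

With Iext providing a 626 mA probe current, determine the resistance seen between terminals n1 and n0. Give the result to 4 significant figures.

R_eq = 1.855 Ω

MNA unknowns: 2 node voltages V₁..V_2
R1: Y=0.0003367 on G[0,2]
R2: Y=0.1894 on G[1,0]
R3: Y=0.07042 on G[1,0]
R4: Y=0.1208 on G[1,2]
R5: Y=0.4082 on G[0,2]
R6: Y=0.02985 on G[1,0]
R7: Y=0.09346 on G[2,1]
R8: Y=0.0001103 on G[2,1]
R9: Y=0.0001431 on G[0,1]
R10: Y=0.0001821 on G[2,1]
R11: Y=0.4167 on G[1,2]
R12: Y=0.005181 on G[1,2]
R13: Y=0.001271 on G[1,2]
R14: Y=0.0002242 on G[1,0]
R15: Y=0.0001767 on G[0,2]
Iext: z[1]−=0.626, z[0]+=0.626
solve → V1=-1.161, V2=-0.7077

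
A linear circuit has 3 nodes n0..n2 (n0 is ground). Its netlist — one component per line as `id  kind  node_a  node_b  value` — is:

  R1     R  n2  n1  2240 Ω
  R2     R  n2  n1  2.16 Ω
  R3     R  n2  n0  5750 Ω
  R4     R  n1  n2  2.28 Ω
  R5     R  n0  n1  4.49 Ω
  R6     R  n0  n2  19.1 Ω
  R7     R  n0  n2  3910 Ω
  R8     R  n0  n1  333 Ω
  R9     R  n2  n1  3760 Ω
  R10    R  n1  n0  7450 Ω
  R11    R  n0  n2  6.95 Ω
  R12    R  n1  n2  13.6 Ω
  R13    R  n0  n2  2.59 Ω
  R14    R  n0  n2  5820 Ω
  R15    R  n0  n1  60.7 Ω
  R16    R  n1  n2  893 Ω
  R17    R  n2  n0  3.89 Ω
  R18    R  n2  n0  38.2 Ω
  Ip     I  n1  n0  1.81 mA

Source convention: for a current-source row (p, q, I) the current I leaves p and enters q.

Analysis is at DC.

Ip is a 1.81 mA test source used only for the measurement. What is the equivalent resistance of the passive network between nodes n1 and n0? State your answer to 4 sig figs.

R_eq = 1.426 Ω

Element admittances at DC:
  Y(R1) = 0.0004464 S between n2,n1
  Y(R2) = 0.4630 S between n2,n1
  Y(R3) = 0.0001739 S between n2,n0
  Y(R4) = 0.4386 S between n1,n2
  Y(R5) = 0.2227 S between n0,n1
  Y(R6) = 0.05236 S between n0,n2
  Y(R7) = 0.0002558 S between n0,n2
  Y(R8) = 0.003003 S between n0,n1
  Y(R9) = 0.0002660 S between n2,n1
  Y(R10) = 0.0001342 S between n1,n0
  Y(R11) = 0.1439 S between n0,n2
  Y(R12) = 0.07353 S between n1,n2
  Y(R13) = 0.3861 S between n0,n2
  Y(R14) = 0.0001718 S between n0,n2
  Y(R15) = 0.01647 S between n0,n1
  Y(R16) = 0.001120 S between n1,n2
  Y(R17) = 0.2571 S between n2,n0
  Y(R18) = 0.02618 S between n2,n0
  Ip: injects 0.00181 A into n0 (from n1)
Assemble and solve the 2×2 MNA system:
  V(n1)=-0.002580  V(n2)=-0.001368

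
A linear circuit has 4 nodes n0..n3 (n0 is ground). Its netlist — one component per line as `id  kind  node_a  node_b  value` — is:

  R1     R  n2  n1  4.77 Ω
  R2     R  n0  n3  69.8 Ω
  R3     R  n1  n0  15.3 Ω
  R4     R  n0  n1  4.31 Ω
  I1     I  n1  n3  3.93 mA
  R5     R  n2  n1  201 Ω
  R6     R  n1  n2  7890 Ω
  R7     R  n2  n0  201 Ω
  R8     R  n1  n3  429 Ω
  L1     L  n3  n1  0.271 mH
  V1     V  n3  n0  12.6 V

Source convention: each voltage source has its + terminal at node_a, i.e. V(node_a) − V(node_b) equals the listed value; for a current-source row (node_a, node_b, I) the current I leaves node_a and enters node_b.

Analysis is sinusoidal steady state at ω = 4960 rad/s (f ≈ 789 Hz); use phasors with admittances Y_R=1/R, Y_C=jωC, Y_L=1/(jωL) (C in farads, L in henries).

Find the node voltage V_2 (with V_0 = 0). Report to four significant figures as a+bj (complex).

Apply KCL at each of the 3 non-ground nodes and solve the resulting linear system.
Node n1: branches {R1, R3, R4, I1, R5, R6, R8, L1} → V_1 = 10.80-4.389j
Node n2: branches {R1, R5, R6, R7} → V_2 = 10.56-4.289j
Node n3: branches {R2, I1, R8, L1, V1} → V_3 = 12.60+0.000j
Source currents: i(V1)=-3.446+1.326j

10.56-4.289j V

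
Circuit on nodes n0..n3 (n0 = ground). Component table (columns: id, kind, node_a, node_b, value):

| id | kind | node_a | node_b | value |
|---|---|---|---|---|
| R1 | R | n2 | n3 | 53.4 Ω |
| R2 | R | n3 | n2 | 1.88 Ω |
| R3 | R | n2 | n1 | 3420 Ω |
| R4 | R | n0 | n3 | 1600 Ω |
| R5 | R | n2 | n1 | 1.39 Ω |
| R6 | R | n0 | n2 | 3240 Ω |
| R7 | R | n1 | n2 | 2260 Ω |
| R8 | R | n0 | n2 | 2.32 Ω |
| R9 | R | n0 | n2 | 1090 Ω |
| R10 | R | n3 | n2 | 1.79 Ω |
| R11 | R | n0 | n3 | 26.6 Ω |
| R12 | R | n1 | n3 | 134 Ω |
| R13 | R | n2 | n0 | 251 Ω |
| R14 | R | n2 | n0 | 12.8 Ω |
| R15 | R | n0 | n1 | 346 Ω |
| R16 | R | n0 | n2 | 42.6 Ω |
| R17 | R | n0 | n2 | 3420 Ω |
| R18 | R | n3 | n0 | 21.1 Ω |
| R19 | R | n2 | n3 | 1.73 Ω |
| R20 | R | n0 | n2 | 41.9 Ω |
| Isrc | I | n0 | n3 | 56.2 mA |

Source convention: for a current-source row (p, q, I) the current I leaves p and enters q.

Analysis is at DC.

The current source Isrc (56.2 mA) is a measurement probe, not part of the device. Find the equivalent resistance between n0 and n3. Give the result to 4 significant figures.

R_eq = 1.964 Ω

Element admittances at DC:
  Y(R1) = 0.01873 S between n2,n3
  Y(R2) = 0.5319 S between n3,n2
  Y(R3) = 0.0002924 S between n2,n1
  Y(R4) = 0.0006250 S between n0,n3
  Y(R5) = 0.7194 S between n2,n1
  Y(R6) = 0.0003086 S between n0,n2
  Y(R7) = 0.0004425 S between n1,n2
  Y(R8) = 0.4310 S between n0,n2
  Y(R9) = 0.0009174 S between n0,n2
  Y(R10) = 0.5587 S between n3,n2
  Y(R11) = 0.03759 S between n0,n3
  Y(R12) = 0.007463 S between n1,n3
  Y(R13) = 0.003984 S between n2,n0
  Y(R14) = 0.07812 S between n2,n0
  Y(R15) = 0.002890 S between n0,n1
  Y(R16) = 0.02347 S between n0,n2
  Y(R17) = 0.0002924 S between n0,n2
  Y(R18) = 0.04739 S between n3,n0
  Y(R19) = 0.5780 S between n2,n3
  Y(R20) = 0.02387 S between n0,n2
  Isrc: injects 0.0562 A into n3 (from n0)
Assemble and solve the 3×3 MNA system:
  V(n1)=0.08272  V(n2)=0.08276  V(n3)=0.1103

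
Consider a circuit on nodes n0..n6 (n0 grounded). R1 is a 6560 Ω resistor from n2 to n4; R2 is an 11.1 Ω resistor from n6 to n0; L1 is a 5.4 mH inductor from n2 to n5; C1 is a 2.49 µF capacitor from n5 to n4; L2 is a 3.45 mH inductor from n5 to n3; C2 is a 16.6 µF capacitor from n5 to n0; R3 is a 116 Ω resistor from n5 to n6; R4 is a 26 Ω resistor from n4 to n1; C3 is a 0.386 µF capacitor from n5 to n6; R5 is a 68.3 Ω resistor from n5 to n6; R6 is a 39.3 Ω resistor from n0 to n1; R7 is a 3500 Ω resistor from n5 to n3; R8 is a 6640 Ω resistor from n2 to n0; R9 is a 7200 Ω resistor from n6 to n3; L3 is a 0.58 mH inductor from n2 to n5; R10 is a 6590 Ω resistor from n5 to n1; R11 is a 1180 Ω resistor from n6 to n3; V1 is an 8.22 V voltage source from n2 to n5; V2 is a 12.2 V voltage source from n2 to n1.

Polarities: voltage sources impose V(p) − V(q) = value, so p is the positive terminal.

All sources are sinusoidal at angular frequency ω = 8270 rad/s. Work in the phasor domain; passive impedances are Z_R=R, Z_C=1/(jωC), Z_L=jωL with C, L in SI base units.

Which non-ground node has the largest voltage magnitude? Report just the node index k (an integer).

Apply KCL at each of the 6 non-ground nodes and solve the resulting linear system.
Node n1: branches {R4, R6, R10, V2} → V_1 = -3.771-0.6511j
Node n2: branches {R1, L1, R8, L3, V1, V2} → V_2 = 8.429-0.6511j
Node n3: branches {L2, R7, R9, R11} → V_3 = 0.1946-0.6548j
Node n4: branches {R1, C1, R4} → V_4 = -2.852+0.9814j
Node n5: branches {L1, C1, L2, C2, R3, C3, R5, R7, L3, R10, V1} → V_5 = 0.2093-0.6511j
Node n6: branches {R2, R3, C3, R5, R9, R11} → V_6 = 0.05870-0.1339j
Source currents: i(V1)=0.1289+1.977j, i(V2)=-0.1319-0.07936j

2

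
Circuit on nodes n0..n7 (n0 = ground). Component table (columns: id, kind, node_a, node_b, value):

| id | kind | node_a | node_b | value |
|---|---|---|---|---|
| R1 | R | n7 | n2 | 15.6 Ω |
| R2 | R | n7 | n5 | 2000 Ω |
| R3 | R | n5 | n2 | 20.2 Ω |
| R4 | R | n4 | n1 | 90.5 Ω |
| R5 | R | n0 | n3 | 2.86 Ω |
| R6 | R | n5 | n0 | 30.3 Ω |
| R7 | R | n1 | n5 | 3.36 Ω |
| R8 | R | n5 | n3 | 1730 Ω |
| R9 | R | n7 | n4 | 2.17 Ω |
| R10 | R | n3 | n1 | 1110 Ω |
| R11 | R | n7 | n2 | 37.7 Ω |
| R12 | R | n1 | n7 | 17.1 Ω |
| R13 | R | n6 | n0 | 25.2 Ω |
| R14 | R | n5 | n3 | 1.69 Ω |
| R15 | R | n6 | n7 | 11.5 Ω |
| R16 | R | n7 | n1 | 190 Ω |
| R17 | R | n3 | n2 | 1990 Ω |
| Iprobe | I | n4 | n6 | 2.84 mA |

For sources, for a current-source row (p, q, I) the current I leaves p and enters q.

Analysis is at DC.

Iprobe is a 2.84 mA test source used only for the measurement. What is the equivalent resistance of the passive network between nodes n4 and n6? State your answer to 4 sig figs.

Element admittances at DC:
  Y(R1) = 0.06410 S between n7,n2
  Y(R2) = 0.0005000 S between n7,n5
  Y(R3) = 0.04950 S between n5,n2
  Y(R4) = 0.01105 S between n4,n1
  Y(R5) = 0.3497 S between n0,n3
  Y(R6) = 0.03300 S between n5,n0
  Y(R7) = 0.2976 S between n1,n5
  Y(R8) = 0.0005780 S between n5,n3
  Y(R9) = 0.4608 S between n7,n4
  Y(R10) = 0.0009009 S between n3,n1
  Y(R11) = 0.02653 S between n7,n2
  Y(R12) = 0.05848 S between n1,n7
  Y(R13) = 0.03968 S between n6,n0
  Y(R14) = 0.5917 S between n5,n3
  Y(R15) = 0.08696 S between n6,n7
  Y(R16) = 0.005263 S between n7,n1
  Y(R17) = 0.0005025 S between n3,n2
  Iprobe: injects 0.00284 A into n6 (from n4)
Assemble and solve the 7×7 MNA system:
  V(n1)=-0.004004  V(n2)=-0.006675  V(n3)=-0.001607  V(n4)=-0.01486  V(n5)=-0.002547  V(n6)=0.01628  V(n7)=-0.008958

R_eq = 10.96 Ω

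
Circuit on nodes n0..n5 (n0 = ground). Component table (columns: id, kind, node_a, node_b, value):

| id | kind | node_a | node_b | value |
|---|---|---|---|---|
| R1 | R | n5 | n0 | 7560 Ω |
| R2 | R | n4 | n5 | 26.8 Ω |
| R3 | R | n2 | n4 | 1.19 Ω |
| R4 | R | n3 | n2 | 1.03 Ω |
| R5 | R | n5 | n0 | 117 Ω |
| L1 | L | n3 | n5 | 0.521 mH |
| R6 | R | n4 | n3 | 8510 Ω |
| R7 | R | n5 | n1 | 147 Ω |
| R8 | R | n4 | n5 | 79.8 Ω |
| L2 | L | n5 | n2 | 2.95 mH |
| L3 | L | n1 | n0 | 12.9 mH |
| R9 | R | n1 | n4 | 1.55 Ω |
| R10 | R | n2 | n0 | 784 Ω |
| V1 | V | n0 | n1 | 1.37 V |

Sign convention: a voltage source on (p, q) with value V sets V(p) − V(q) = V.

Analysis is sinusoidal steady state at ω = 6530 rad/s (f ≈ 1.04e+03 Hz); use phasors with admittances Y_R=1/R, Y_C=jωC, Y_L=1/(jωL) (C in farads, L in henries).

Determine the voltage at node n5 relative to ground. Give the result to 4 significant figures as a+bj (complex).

MNA unknowns: 5 node voltages V₁..V_5 plus 1 source current (V1)
R1: Y=0.0001323+0.000j on G[5,0]
R2: Y=0.03731+0.000j on G[4,5]
R3: Y=0.8403+0.000j on G[2,4]
R4: Y=0.9709+0.000j on G[3,2]
R5: Y=0.008547+0.000j on G[5,0]
L1: Y=0.000-0.2939j on G[3,5]
R6: Y=0.0001175+0.000j on G[4,3]
R7: Y=0.006803+0.000j on G[5,1]
R8: Y=0.01253+0.000j on G[4,5]
L2: Y=0.000-0.05191j on G[5,2]
L3: Y=0.000-0.01187j on G[1,0]
R9: Y=0.6452+0.000j on G[1,4]
R10: Y=0.001276+0.000j on G[2,0]
V1: row V0−V1=1.37, i_V1 at 0,1
solve → V1=-1.370+0.000j, V2=-1.336-0.002579j, V3=-1.328-0.003644j, V4=-1.350-0.0005970j, V5=-1.324+0.02509j
aux → i_V1=-0.01320+0.01648j

-1.324+0.02509j V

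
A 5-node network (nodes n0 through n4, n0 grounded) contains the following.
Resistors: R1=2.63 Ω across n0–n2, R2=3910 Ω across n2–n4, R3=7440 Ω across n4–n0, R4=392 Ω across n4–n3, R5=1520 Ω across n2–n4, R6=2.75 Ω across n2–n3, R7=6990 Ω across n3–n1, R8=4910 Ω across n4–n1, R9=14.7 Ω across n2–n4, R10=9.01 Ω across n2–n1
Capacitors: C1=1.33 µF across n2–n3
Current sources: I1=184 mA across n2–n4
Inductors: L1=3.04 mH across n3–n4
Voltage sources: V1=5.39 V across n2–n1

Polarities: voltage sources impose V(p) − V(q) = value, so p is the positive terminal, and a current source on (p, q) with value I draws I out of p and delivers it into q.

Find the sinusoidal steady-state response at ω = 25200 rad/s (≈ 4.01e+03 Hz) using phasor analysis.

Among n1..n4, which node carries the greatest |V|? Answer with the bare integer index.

Element admittances at ω=25200 rad/s:
  Y(R1) = 0.3802+0.000j S between n0,n2
  Y(R2) = 0.0002558+0.000j S between n2,n4
  Y(R3) = 0.0001344+0.000j S between n4,n0
  Y(R4) = 0.002551+0.000j S between n4,n3
  Y(R5) = 0.0006579+0.000j S between n2,n4
  Y(C1) = 0.000+0.03352j S between n2,n3
  I1: injects 0.184 A into n4 (from n2)
  Y(R6) = 0.3636+0.000j S between n2,n3
  Y(L1) = 0.000-0.01305j S between n3,n4
  Y(R7) = 0.0001431+0.000j S between n3,n1
  Y(R8) = 0.0002037+0.000j S between n4,n1
  Y(R9) = 0.06803+0.000j S between n2,n4
  Y(R10) = 0.1110+0.000j S between n2,n1
  V1: constraint V(n2)−V(n1) = 5.39
Assemble and solve the 5×5 MNA system:
  V(n1)=-5.391-0.0001547j  V(n2)=-0.0008665-0.0001547j  V(n3)=0.02492-0.08592j  V(n4)=2.451+0.4377j
  i(V1)=-0.6006-7.691e-05j

1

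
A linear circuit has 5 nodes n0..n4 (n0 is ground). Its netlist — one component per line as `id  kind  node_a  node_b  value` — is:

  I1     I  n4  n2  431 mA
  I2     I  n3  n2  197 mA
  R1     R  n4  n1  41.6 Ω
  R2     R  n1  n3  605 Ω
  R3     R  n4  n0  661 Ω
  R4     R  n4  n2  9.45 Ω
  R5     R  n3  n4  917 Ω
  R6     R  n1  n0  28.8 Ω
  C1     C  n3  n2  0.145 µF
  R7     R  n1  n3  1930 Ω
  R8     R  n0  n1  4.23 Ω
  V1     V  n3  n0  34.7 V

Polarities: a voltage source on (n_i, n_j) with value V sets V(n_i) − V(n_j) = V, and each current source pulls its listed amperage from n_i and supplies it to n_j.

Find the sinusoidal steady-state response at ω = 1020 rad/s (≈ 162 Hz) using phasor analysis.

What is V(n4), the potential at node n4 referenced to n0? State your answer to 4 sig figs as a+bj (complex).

Element admittances at ω=1020 rad/s:
  I1: injects 0.431 A into n2 (from n4)
  I2: injects 0.197 A into n2 (from n3)
  Y(R1) = 0.02404+0.000j S between n4,n1
  Y(R2) = 0.001653+0.000j S between n1,n3
  Y(R3) = 0.001513+0.000j S between n4,n0
  Y(R4) = 0.1058+0.000j S between n4,n2
  Y(R5) = 0.001091+0.000j S between n3,n4
  Y(R6) = 0.03472+0.000j S between n1,n0
  Y(C1) = 0.000+0.0001479j S between n3,n2
  Y(R7) = 0.0005181+0.000j S between n1,n3
  Y(R8) = 0.2364+0.000j S between n0,n1
  V1: constraint V(n3)−V(n0) = 34.7
Assemble and solve the 5×5 MNA system:
  V(n1)=1.042+0.009203j  V(n2)=15.69+0.1404j  V(n3)=34.70+0.000j  V(n4)=9.756+0.1138j
  i(V1)=-0.2973-0.002667j

9.756+0.1138j V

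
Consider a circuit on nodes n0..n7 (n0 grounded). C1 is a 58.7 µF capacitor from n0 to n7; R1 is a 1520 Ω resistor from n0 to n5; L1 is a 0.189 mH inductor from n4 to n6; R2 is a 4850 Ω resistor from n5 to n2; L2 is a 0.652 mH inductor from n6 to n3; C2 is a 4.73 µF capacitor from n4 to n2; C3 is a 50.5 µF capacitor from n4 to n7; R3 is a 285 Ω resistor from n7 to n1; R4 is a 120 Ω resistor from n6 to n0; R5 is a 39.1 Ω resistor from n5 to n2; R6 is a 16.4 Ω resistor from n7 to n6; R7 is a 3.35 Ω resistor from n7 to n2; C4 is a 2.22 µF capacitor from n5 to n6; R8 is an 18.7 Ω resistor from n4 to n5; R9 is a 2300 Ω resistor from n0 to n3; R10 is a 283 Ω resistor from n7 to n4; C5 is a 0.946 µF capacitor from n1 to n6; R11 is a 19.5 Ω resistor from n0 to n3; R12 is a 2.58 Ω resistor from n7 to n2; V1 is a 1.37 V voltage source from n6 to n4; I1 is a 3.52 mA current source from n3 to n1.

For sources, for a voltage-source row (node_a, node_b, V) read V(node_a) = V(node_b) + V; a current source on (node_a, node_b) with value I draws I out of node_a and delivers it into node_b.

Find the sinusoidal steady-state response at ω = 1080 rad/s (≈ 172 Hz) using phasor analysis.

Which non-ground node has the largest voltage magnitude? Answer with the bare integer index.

Element admittances at ω=1080 rad/s:
  Y(C1) = 0.000+0.06340j S between n0,n7
  Y(R1) = 0.0006579+0.000j S between n0,n5
  Y(L1) = 0.000-4.899j S between n4,n6
  Y(R2) = 0.0002062+0.000j S between n5,n2
  Y(L2) = 0.000-1.420j S between n6,n3
  Y(C2) = 0.000+0.005108j S between n4,n2
  Y(C3) = 0.000+0.05454j S between n4,n7
  Y(R3) = 0.003509+0.000j S between n7,n1
  Y(R4) = 0.008333+0.000j S between n6,n0
  Y(R5) = 0.02558+0.000j S between n5,n2
  Y(R6) = 0.06098+0.000j S between n7,n6
  Y(R7) = 0.2985+0.000j S between n7,n2
  Y(C4) = 0.000+0.002398j S between n5,n6
  Y(R8) = 0.05348+0.000j S between n4,n5
  Y(R9) = 0.0004348+0.000j S between n0,n3
  Y(R10) = 0.003534+0.000j S between n7,n4
  Y(C5) = 0.000+0.001022j S between n1,n6
  Y(R11) = 0.05128+0.000j S between n0,n3
  Y(R12) = 0.3876+0.000j S between n7,n2
  V1: constraint V(n6)−V(n4) = 1.37
  I1: injects 0.00352 A into n1 (from n3)
Assemble and solve the 8×8 MNA system:
  V(n1)=0.4773-0.02851j  V(n2)=-0.4197+0.08804j  V(n3)=0.1027+0.4130j  V(n4)=-1.282+0.4192j  V(n5)=-0.9958+0.3414j  V(n6)=0.08763+0.4192j  V(n7)=-0.3956+0.08494j
  i(V1)=-0.03838+6.664j

4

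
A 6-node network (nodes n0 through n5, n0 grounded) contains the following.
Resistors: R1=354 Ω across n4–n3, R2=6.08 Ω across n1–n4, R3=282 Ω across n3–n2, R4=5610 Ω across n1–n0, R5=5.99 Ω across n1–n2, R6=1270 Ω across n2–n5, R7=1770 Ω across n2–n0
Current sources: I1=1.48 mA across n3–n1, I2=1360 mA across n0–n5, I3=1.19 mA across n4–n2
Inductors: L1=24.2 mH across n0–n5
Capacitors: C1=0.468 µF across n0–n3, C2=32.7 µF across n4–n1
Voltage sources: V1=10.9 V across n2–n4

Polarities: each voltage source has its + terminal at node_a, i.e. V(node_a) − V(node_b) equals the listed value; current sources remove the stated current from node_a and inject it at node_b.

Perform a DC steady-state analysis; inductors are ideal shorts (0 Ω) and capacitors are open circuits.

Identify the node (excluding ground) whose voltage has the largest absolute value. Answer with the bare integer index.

Element admittances at DC:
  Y(R1) = 0.002825 S between n4,n3
  I1: injects 0.00148 A into n1 (from n3)
  L1: short n0↔n5 (DC inductor)
  I2: injects 1.36 A into n5 (from n0)
  Y(C1) = 0.000 S between n0,n3
  Y(R2) = 0.1645 S between n1,n4
  Y(R3) = 0.003546 S between n3,n2
  Y(R4) = 0.0001783 S between n1,n0
  Y(R5) = 0.1669 S between n1,n2
  Y(R6) = 0.0007874 S between n2,n5
  I3: injects 0.00119 A into n2 (from n4)
  Y(R7) = 0.0005650 S between n2,n0
  Y(C2) = 0.000 S between n4,n1
  V1: constraint V(n2)−V(n4) = 10.9
Assemble and solve the 7×7 MNA system:
  V(n1)=-4.773  V(n2)=0.6291  V(n3)=-4.436  V(n4)=-10.27  V(n5)=0.000
  i(L1)=-1.360  i(V1)=-0.9195

4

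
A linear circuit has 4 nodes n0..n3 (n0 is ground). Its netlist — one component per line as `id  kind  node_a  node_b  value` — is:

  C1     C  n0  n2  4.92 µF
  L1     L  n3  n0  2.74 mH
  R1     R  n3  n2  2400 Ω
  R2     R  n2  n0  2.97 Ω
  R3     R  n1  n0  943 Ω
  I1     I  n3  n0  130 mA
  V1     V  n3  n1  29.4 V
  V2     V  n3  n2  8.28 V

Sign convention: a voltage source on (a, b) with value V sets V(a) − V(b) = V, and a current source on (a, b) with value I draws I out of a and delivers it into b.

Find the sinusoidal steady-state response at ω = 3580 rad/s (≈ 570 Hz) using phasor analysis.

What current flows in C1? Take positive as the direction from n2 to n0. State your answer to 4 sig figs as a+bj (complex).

-0.04012-0.01563j A

Element admittances at ω=3580 rad/s:
  Y(C1) = 0.000+0.01761j S between n0,n2
  Y(L1) = 0.000-0.1019j S between n3,n0
  Y(R1) = 0.0004167+0.000j S between n3,n2
  Y(R2) = 0.3367+0.000j S between n2,n0
  Y(R3) = 0.001060+0.000j S between n1,n0
  I1: injects 0.13 A into n0 (from n3)
  V1: constraint V(n3)−V(n1) = 29.4
  V2: constraint V(n3)−V(n2) = 8.28
Assemble and solve the 5×5 MNA system:
  V(n1)=-22.01+2.278j  V(n2)=-0.8872+2.278j  V(n3)=7.393+2.278j
  i(V1)=-0.02334+0.002415j  i(V2)=-0.3423+0.7512j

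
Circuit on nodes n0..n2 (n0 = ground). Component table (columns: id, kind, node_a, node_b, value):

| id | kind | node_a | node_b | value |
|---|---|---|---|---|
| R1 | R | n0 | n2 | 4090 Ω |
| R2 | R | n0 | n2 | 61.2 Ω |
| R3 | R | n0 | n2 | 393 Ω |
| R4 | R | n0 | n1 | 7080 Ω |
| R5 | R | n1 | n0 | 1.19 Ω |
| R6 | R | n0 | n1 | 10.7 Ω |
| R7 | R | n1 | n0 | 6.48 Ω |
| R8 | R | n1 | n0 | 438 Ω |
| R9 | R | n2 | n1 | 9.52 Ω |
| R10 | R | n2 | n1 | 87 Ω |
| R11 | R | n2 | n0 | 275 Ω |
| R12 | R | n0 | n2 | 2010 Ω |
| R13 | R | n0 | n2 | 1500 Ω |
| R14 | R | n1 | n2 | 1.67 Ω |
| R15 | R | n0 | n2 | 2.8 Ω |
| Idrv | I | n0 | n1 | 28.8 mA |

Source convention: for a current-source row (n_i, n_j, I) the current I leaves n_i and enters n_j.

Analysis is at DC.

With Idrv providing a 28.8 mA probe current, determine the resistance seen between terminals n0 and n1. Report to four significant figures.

R_eq = 0.7467 Ω

Element admittances at DC:
  Y(R1) = 0.0002445 S between n0,n2
  Y(R2) = 0.01634 S between n0,n2
  Y(R3) = 0.002545 S between n0,n2
  Y(R4) = 0.0001412 S between n0,n1
  Y(R5) = 0.8403 S between n1,n0
  Y(R6) = 0.09346 S between n0,n1
  Y(R7) = 0.1543 S between n1,n0
  Y(R8) = 0.002283 S between n1,n0
  Y(R9) = 0.1050 S between n2,n1
  Y(R10) = 0.01149 S between n2,n1
  Y(R11) = 0.003636 S between n2,n0
  Y(R12) = 0.0004975 S between n0,n2
  Y(R13) = 0.0006667 S between n0,n2
  Y(R14) = 0.5988 S between n1,n2
  Y(R15) = 0.3571 S between n0,n2
  Idrv: injects 0.0288 A into n1 (from n0)
Assemble and solve the 2×2 MNA system:
  V(n1)=0.02151  V(n2)=0.01403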